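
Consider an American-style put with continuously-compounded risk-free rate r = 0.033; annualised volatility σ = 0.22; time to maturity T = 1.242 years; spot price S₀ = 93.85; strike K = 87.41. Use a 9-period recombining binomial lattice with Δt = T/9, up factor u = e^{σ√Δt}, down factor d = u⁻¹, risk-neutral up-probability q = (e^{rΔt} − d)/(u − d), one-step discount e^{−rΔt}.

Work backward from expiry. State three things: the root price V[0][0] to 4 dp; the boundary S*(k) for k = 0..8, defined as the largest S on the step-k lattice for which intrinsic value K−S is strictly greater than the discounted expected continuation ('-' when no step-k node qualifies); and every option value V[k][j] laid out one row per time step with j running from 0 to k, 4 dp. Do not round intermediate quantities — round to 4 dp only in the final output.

price = 4.7586
boundary = - - - - 67.6801 62.3688 67.6801 73.4437 79.6980
tree:
4.7586
7.1165 2.5130
10.3463 4.0458 1.0478
14.5576 6.3521 1.8439 0.2847
19.7299 9.6686 3.1904 0.5536 0.0262
25.0412 14.1559 5.4005 1.0741 0.0534 0.0000
29.9356 19.7299 8.8733 2.0785 0.1090 0.0000 0.0000
34.4460 25.0412 13.9663 4.0102 0.2223 0.0000 0.0000 0.0000
38.6024 29.9356 19.7299 7.7120 0.4535 0.0000 0.0000 0.0000 0.0000
42.4326 34.4460 25.0412 13.9663 0.9250 0.0000 0.0000 0.0000 0.0000 0.0000

params: Δt=0.13800 u=1.08516 d=0.92152 q=0.50747 e^(-rΔt)=0.99546
t_9 payoffs: 42.4326 34.4460 25.0412 13.9663 0.9250 0.0000 0.0000 0.0000 0.0000 0.0000
t_8: node(8,0) S=48.8076 payoff=38.6024 vs cont=38.2052 → 38.6024 [stop]  node(8,1) S=57.4744 payoff=29.9356 vs cont=29.5384 → 29.9356 [stop]  node(8,2) S=67.6801 payoff=19.7299 vs cont=19.3327 → 19.7299 [stop]  node(8,3) S=79.6980 payoff=7.7120 vs cont=7.3148 → 7.7120 [stop]  node(8,4) S=93.8500 payoff=0.0000 vs cont=0.4535 → 0.4535 [wait]  node(8,5) S=110.5149 payoff=0.0000 vs cont=0.0000 → 0.0000 [wait]  node(8,6) S=130.1390 payoff=0.0000 vs cont=0.0000 → 0.0000 [wait]  node(8,7) S=153.2478 payoff=0.0000 vs cont=0.0000 → 0.0000 [wait]  node(8,8) S=180.4599 payoff=0.0000 vs cont=0.0000 → 0.0000 [wait]  ⇒ S*(8)=79.6980
t_7: node(7,0) S=52.9640 payoff=34.4460 vs cont=34.0488 → 34.4460 [stop]  node(7,1) S=62.3688 payoff=25.0412 vs cont=24.6440 → 25.0412 [stop]  node(7,2) S=73.4437 payoff=13.9663 vs cont=13.5692 → 13.9663 [stop]  node(7,3) S=86.4850 payoff=0.9250 vs cont=4.0102 → 4.0102 [wait]  node(7,4) S=101.8422 payoff=0.0000 vs cont=0.2223 → 0.2223 [wait]  node(7,5) S=119.9262 payoff=0.0000 vs cont=0.0000 → 0.0000 [wait]  node(7,6) S=141.2215 payoff=0.0000 vs cont=0.0000 → 0.0000 [wait]  node(7,7) S=166.2982 payoff=0.0000 vs cont=0.0000 → 0.0000 [wait]  ⇒ S*(7)=73.4437
t_6: node(6,0) S=57.4744 payoff=29.9356 vs cont=29.5384 → 29.9356 [stop]  node(6,1) S=67.6801 payoff=19.7299 vs cont=19.3327 → 19.7299 [stop]  node(6,2) S=79.6980 payoff=7.7120 vs cont=8.8733 → 8.8733 [wait]  node(6,3) S=93.8500 payoff=0.0000 vs cont=2.0785 → 2.0785 [wait]  node(6,4) S=110.5149 payoff=0.0000 vs cont=0.1090 → 0.1090 [wait]  node(6,5) S=130.1390 payoff=0.0000 vs cont=0.0000 → 0.0000 [wait]  node(6,6) S=153.2478 payoff=0.0000 vs cont=0.0000 → 0.0000 [wait]  ⇒ S*(6)=67.6801
t_5: node(5,0) S=62.3688 payoff=25.0412 vs cont=24.6440 → 25.0412 [stop]  node(5,1) S=73.4437 payoff=13.9663 vs cont=14.1559 → 14.1559 [wait]  node(5,2) S=86.4850 payoff=0.9250 vs cont=5.4005 → 5.4005 [wait]  node(5,3) S=101.8422 payoff=0.0000 vs cont=1.0741 → 1.0741 [wait]  node(5,4) S=119.9262 payoff=0.0000 vs cont=0.0534 → 0.0534 [wait]  node(5,5) S=141.2215 payoff=0.0000 vs cont=0.0000 → 0.0000 [wait]  ⇒ S*(5)=62.3688
t_4: node(4,0) S=67.6801 payoff=19.7299 vs cont=19.4285 → 19.7299 [stop]  node(4,1) S=79.6980 payoff=7.7120 vs cont=9.6686 → 9.6686 [wait]  node(4,2) S=93.8500 payoff=0.0000 vs cont=3.1904 → 3.1904 [wait]  node(4,3) S=110.5149 payoff=0.0000 vs cont=0.5536 → 0.5536 [wait]  node(4,4) S=130.1390 payoff=0.0000 vs cont=0.0262 → 0.0262 [wait]  ⇒ S*(4)=67.6801
t_3: node(3,0) S=73.4437 payoff=13.9663 vs cont=14.5576 → 14.5576 [wait]  node(3,1) S=86.4850 payoff=0.9250 vs cont=6.3521 → 6.3521 [wait]  node(3,2) S=101.8422 payoff=0.0000 vs cont=1.8439 → 1.8439 [wait]  node(3,3) S=119.9262 payoff=0.0000 vs cont=0.2847 → 0.2847 [wait]  ⇒ S*(3)=-
t_2: node(2,0) S=79.6980 payoff=7.7120 vs cont=10.3463 → 10.3463 [wait]  node(2,1) S=93.8500 payoff=0.0000 vs cont=4.0458 → 4.0458 [wait]  node(2,2) S=110.5149 payoff=0.0000 vs cont=1.0478 → 1.0478 [wait]  ⇒ S*(2)=-
t_1: node(1,0) S=86.4850 payoff=0.9250 vs cont=7.1165 → 7.1165 [wait]  node(1,1) S=101.8422 payoff=0.0000 vs cont=2.5130 → 2.5130 [wait]  ⇒ S*(1)=-
t_0: node(0,0) S=93.8500 payoff=0.0000 vs cont=4.7586 → 4.7586 [wait]  ⇒ S*(0)=-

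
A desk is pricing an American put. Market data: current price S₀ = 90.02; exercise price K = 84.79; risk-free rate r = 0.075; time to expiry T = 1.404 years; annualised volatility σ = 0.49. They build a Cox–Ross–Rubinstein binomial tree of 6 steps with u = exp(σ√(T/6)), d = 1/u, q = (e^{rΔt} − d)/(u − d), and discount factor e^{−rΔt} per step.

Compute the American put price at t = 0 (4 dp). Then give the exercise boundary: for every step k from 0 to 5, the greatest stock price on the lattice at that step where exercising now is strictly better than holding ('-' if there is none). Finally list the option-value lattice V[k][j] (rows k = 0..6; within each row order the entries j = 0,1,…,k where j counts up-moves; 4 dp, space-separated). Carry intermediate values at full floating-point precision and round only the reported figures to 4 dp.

params: Δt=0.23400 u=1.26748 d=0.78897 q=0.47802 e^(-rΔt)=0.98260
t_6 payoffs: 63.0783 49.9101 28.7553 0.0000 0.0000 0.0000 0.0000
t_5: node(5,0) S=27.5191 payoff=57.2709 vs cont=55.7958 → 57.2709 [stop]  node(5,1) S=44.2095 payoff=40.5805 vs cont=39.1054 → 40.5805 [stop]  node(5,2) S=71.0228 payoff=13.7672 vs cont=14.7486 → 14.7486 [wait]  node(5,3) S=114.0985 payoff=0.0000 vs cont=0.0000 → 0.0000 [wait]  node(5,4) S=183.2998 payoff=0.0000 vs cont=0.0000 → 0.0000 [wait]  node(5,5) S=294.4720 payoff=0.0000 vs cont=0.0000 → 0.0000 [wait]  ⇒ S*(5)=44.2095
t_4: node(4,0) S=34.8799 payoff=49.9101 vs cont=48.4350 → 49.9101 [stop]  node(4,1) S=56.0347 payoff=28.7553 vs cont=27.7412 → 28.7553 [stop]  node(4,2) S=90.0200 payoff=0.0000 vs cont=7.5646 → 7.5646 [wait]  node(4,3) S=144.6175 payoff=0.0000 vs cont=0.0000 → 0.0000 [wait]  node(4,4) S=232.3287 payoff=0.0000 vs cont=0.0000 → 0.0000 [wait]  ⇒ S*(4)=56.0347
t_3: node(3,0) S=44.2095 payoff=40.5805 vs cont=39.1054 → 40.5805 [stop]  node(3,1) S=71.0228 payoff=13.7672 vs cont=18.3017 → 18.3017 [wait]  node(3,2) S=114.0985 payoff=0.0000 vs cont=3.8799 → 3.8799 [wait]  node(3,3) S=183.2998 payoff=0.0000 vs cont=0.0000 → 0.0000 [wait]  ⇒ S*(3)=44.2095
t_2: node(2,0) S=56.0347 payoff=28.7553 vs cont=29.4101 → 29.4101 [wait]  node(2,1) S=90.0200 payoff=0.0000 vs cont=11.2094 → 11.2094 [wait]  node(2,2) S=144.6175 payoff=0.0000 vs cont=1.9900 → 1.9900 [wait]  ⇒ S*(2)=-
t_1: node(1,0) S=71.0228 payoff=13.7672 vs cont=20.3495 → 20.3495 [wait]  node(1,1) S=114.0985 payoff=0.0000 vs cont=6.6840 → 6.6840 [wait]  ⇒ S*(1)=-
t_0: node(0,0) S=90.0200 payoff=0.0000 vs cont=13.5768 → 13.5768 [wait]  ⇒ S*(0)=-

price = 13.5768
boundary = - - - 44.2095 56.0347 44.2095
tree:
13.5768
20.3495 6.6840
29.4101 11.2094 1.9900
40.5805 18.3017 3.8799 0.0000
49.9101 28.7553 7.5646 0.0000 0.0000
57.2709 40.5805 14.7486 0.0000 0.0000 0.0000
63.0783 49.9101 28.7553 0.0000 0.0000 0.0000 0.0000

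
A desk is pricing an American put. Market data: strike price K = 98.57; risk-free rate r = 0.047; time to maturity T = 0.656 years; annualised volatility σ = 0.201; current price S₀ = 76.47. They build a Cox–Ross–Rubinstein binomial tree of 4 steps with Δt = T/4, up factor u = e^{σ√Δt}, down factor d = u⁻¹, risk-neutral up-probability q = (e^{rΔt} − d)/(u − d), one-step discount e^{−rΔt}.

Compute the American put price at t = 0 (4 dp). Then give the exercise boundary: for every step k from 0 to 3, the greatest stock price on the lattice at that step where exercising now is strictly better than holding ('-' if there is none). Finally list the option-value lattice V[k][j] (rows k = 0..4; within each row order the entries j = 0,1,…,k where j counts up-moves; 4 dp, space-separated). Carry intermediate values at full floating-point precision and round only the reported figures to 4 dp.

params: Δt=0.16400 u=1.08480 d=0.92183 q=0.52714 e^(-rΔt)=0.99232
t_4 payoffs: 43.3512 33.5886 22.1000 8.5802 0.0000
t_3: node(3,0) S=59.9015 payoff=38.6685 vs cont=37.9116 → 38.6685 [stop]  node(3,1) S=70.4920 payoff=28.0780 vs cont=27.3211 → 28.0780 [stop]  node(3,2) S=82.9549 payoff=15.6151 vs cont=14.8582 → 15.6151 [stop]  node(3,3) S=97.6212 payoff=0.9488 vs cont=4.0261 → 4.0261 [wait]  ⇒ S*(3)=82.9549
t_2: node(2,0) S=64.9814 payoff=33.5886 vs cont=32.8318 → 33.5886 [stop]  node(2,1) S=76.4700 payoff=22.1000 vs cont=21.3431 → 22.1000 [stop]  node(2,2) S=89.9898 payoff=8.5802 vs cont=9.4331 → 9.4331 [wait]  ⇒ S*(2)=76.4700
t_1: node(1,0) S=70.4920 payoff=28.0780 vs cont=27.3211 → 28.0780 [stop]  node(1,1) S=82.9549 payoff=15.6151 vs cont=15.3044 → 15.6151 [stop]  ⇒ S*(1)=82.9549
t_0: node(0,0) S=76.4700 payoff=22.1000 vs cont=21.3431 → 22.1000 [stop]  ⇒ S*(0)=76.4700

price = 22.1000
boundary = 76.4700 82.9549 76.4700 82.9549
tree:
22.1000
28.0780 15.6151
33.5886 22.1000 9.4331
38.6685 28.0780 15.6151 4.0261
43.3512 33.5886 22.1000 8.5802 0.0000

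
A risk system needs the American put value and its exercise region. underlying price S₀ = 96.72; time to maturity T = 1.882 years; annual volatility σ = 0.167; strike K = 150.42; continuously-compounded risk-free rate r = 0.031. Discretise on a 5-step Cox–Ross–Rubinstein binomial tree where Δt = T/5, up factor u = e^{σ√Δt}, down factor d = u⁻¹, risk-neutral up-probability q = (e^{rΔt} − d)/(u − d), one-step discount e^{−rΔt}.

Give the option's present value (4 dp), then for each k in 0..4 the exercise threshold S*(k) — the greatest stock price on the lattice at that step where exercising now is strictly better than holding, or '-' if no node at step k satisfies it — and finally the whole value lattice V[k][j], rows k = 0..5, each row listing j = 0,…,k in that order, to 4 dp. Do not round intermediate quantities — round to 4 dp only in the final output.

params: Δt=0.37640 u=1.10789 d=0.90262 q=0.53158 e^(-rΔt)=0.98840
t_5 payoffs: 92.4726 79.2942 63.1189 43.2649 18.8958 0.0000
t_4: node(4,0) S=64.1993 payoff=86.2207 vs cont=84.4757 → 86.2207 [stop]  node(4,1) S=78.7995 payoff=71.6205 vs cont=69.8756 → 71.6205 [stop]  node(4,2) S=96.7200 payoff=53.7000 vs cont=51.9550 → 53.7000 [stop]  node(4,3) S=118.7160 payoff=31.7040 vs cont=29.9590 → 31.7040 [stop]  node(4,4) S=145.7143 payoff=4.7057 vs cont=8.7484 → 8.7484 [wait]  ⇒ S*(4)=118.7160
t_3: node(3,0) S=71.1258 payoff=79.2942 vs cont=77.5493 → 79.2942 [stop]  node(3,1) S=87.3011 payoff=63.1189 vs cont=61.3739 → 63.1189 [stop]  node(3,2) S=107.1551 payoff=43.2649 vs cont=41.5200 → 43.2649 [stop]  node(3,3) S=131.5242 payoff=18.8958 vs cont=19.2749 → 19.2749 [wait]  ⇒ S*(3)=107.1551
t_2: node(2,0) S=78.7995 payoff=71.6205 vs cont=69.8756 → 71.6205 [stop]  node(2,1) S=96.7200 payoff=53.7000 vs cont=51.9550 → 53.7000 [stop]  node(2,2) S=118.7160 payoff=31.7040 vs cont=30.1583 → 31.7040 [stop]  ⇒ S*(2)=118.7160
t_1: node(1,0) S=87.3011 payoff=63.1189 vs cont=61.3739 → 63.1189 [stop]  node(1,1) S=107.1551 payoff=43.2649 vs cont=41.5200 → 43.2649 [stop]  ⇒ S*(1)=107.1551
t_0: node(0,0) S=96.7200 payoff=53.7000 vs cont=51.9550 → 53.7000 [stop]  ⇒ S*(0)=96.7200

price = 53.7000
boundary = 96.7200 107.1551 118.7160 107.1551 118.7160
tree:
53.7000
63.1189 43.2649
71.6205 53.7000 31.7040
79.2942 63.1189 43.2649 19.2749
86.2207 71.6205 53.7000 31.7040 8.7484
92.4726 79.2942 63.1189 43.2649 18.8958 0.0000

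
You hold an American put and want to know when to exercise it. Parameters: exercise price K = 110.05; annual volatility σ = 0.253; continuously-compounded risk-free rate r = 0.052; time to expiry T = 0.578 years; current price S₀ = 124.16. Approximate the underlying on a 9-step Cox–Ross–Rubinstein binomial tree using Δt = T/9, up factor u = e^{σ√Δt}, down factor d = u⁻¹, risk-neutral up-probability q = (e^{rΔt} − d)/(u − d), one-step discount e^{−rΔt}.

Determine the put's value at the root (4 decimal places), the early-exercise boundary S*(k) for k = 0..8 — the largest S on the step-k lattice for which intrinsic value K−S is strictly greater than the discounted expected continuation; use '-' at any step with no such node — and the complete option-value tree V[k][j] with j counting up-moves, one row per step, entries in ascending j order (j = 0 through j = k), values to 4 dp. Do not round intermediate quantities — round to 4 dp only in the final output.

Δt=0.06422  u=1.06622  d=0.93790  q=0.51005  discount=0.99667
step 9 (expiry): payoffs max(K−S,0) = 40.3269 30.7877 19.9434 7.6154 0.0000 0.0000 0.0000 0.0000 0.0000 0.0000
step 8: (k=8,j=0): S=74.3398, (K−S)⁺=35.7102, hold=35.3433 ⇒ V=35.7102 exercise | (k=8,j=1): S=84.5107, (K−S)⁺=25.5393, hold=25.1724 ⇒ V=25.5393 exercise | (k=8,j=2): S=96.0731, (K−S)⁺=13.9769, hold=13.6100 ⇒ V=13.9769 exercise | (k=8,j=3): S=109.2174, (K−S)⁺=0.8326, hold=3.7188 ⇒ V=3.7188 continue | (k=8,j=4): S=124.1600, (K−S)⁺=0.0000, hold=0.0000 ⇒ V=0.0000 continue | (k=8,j=5): S=141.1470, (K−S)⁺=0.0000, hold=0.0000 ⇒ V=0.0000 continue | (k=8,j=6): S=160.4581, (K−S)⁺=0.0000, hold=0.0000 ⇒ V=0.0000 continue | (k=8,j=7): S=182.4113, (K−S)⁺=0.0000, hold=0.0000 ⇒ V=0.0000 continue | (k=8,j=8): S=207.3681, (K−S)⁺=0.0000, hold=0.0000 ⇒ V=0.0000 continue  boundary S*=96.0731
step 7: (k=7,j=0): S=79.2623, (K−S)⁺=30.7877, hold=30.4208 ⇒ V=30.7877 exercise | (k=7,j=1): S=90.1066, (K−S)⁺=19.9434, hold=19.5765 ⇒ V=19.9434 exercise | (k=7,j=2): S=102.4346, (K−S)⁺=7.6154, hold=8.7156 ⇒ V=8.7156 continue | (k=7,j=3): S=116.4492, (K−S)⁺=0.0000, hold=1.8159 ⇒ V=1.8159 continue | (k=7,j=4): S=132.3813, (K−S)⁺=0.0000, hold=0.0000 ⇒ V=0.0000 continue | (k=7,j=5): S=150.4932, (K−S)⁺=0.0000, hold=0.0000 ⇒ V=0.0000 continue | (k=7,j=6): S=171.0830, (K−S)⁺=0.0000, hold=0.0000 ⇒ V=0.0000 continue | (k=7,j=7): S=194.4898, (K−S)⁺=0.0000, hold=0.0000 ⇒ V=0.0000 continue  boundary S*=90.1066
step 6: (k=6,j=0): S=84.5107, (K−S)⁺=25.5393, hold=25.1724 ⇒ V=25.5393 exercise | (k=6,j=1): S=96.0731, (K−S)⁺=13.9769, hold=14.1693 ⇒ V=14.1693 continue | (k=6,j=2): S=109.2174, (K−S)⁺=0.8326, hold=5.1792 ⇒ V=5.1792 continue | (k=6,j=3): S=124.1600, (K−S)⁺=0.0000, hold=0.8868 ⇒ V=0.8868 continue | (k=6,j=4): S=141.1470, (K−S)⁺=0.0000, hold=0.0000 ⇒ V=0.0000 continue | (k=6,j=5): S=160.4581, (K−S)⁺=0.0000, hold=0.0000 ⇒ V=0.0000 continue | (k=6,j=6): S=182.4113, (K−S)⁺=0.0000, hold=0.0000 ⇒ V=0.0000 continue  boundary S*=84.5107
step 5: (k=5,j=0): S=90.1066, (K−S)⁺=19.9434, hold=19.6743 ⇒ V=19.9434 exercise | (k=5,j=1): S=102.4346, (K−S)⁺=7.6154, hold=9.5520 ⇒ V=9.5520 continue | (k=5,j=2): S=116.4492, (K−S)⁺=0.0000, hold=2.9799 ⇒ V=2.9799 continue | (k=5,j=3): S=132.3813, (K−S)⁺=0.0000, hold=0.4330 ⇒ V=0.4330 continue | (k=5,j=4): S=150.4932, (K−S)⁺=0.0000, hold=0.0000 ⇒ V=0.0000 continue | (k=5,j=5): S=171.0830, (K−S)⁺=0.0000, hold=0.0000 ⇒ V=0.0000 continue  boundary S*=90.1066
step 4: (k=4,j=0): S=96.0731, (K−S)⁺=13.9769, hold=14.5945 ⇒ V=14.5945 continue | (k=4,j=1): S=109.2174, (K−S)⁺=0.8326, hold=6.1792 ⇒ V=6.1792 continue | (k=4,j=2): S=124.1600, (K−S)⁺=0.0000, hold=1.6753 ⇒ V=1.6753 continue | (k=4,j=3): S=141.1470, (K−S)⁺=0.0000, hold=0.2115 ⇒ V=0.2115 continue | (k=4,j=4): S=160.4581, (K−S)⁺=0.0000, hold=0.0000 ⇒ V=0.0000 continue  boundary S*=-
step 3: (k=3,j=0): S=102.4346, (K−S)⁺=7.6154, hold=10.2680 ⇒ V=10.2680 continue | (k=3,j=1): S=116.4492, (K−S)⁺=0.0000, hold=3.8691 ⇒ V=3.8691 continue | (k=3,j=2): S=132.3813, (K−S)⁺=0.0000, hold=0.9256 ⇒ V=0.9256 continue | (k=3,j=3): S=150.4932, (K−S)⁺=0.0000, hold=0.1033 ⇒ V=0.1033 continue  boundary S*=-
step 2: (k=2,j=0): S=109.2174, (K−S)⁺=0.8326, hold=6.9809 ⇒ V=6.9809 continue | (k=2,j=1): S=124.1600, (K−S)⁺=0.0000, hold=2.3598 ⇒ V=2.3598 continue | (k=2,j=2): S=141.1470, (K−S)⁺=0.0000, hold=0.5045 ⇒ V=0.5045 continue  boundary S*=-
step 1: (k=1,j=0): S=116.4492, (K−S)⁺=0.0000, hold=4.6085 ⇒ V=4.6085 continue | (k=1,j=1): S=132.3813, (K−S)⁺=0.0000, hold=1.4088 ⇒ V=1.4088 continue  boundary S*=-
step 0: (k=0,j=0): S=124.1600, (K−S)⁺=0.0000, hold=2.9666 ⇒ V=2.9666 continue  boundary S*=-

price = 2.9666
boundary = - - - - - 90.1066 84.5107 90.1066 96.0731
tree:
2.9666
4.6085 1.4088
6.9809 2.3598 0.5045
10.2680 3.8691 0.9256 0.1033
14.5945 6.1792 1.6753 0.2115 0.0000
19.9434 9.5520 2.9799 0.4330 0.0000 0.0000
25.5393 14.1693 5.1792 0.8868 0.0000 0.0000 0.0000
30.7877 19.9434 8.7156 1.8159 0.0000 0.0000 0.0000 0.0000
35.7102 25.5393 13.9769 3.7188 0.0000 0.0000 0.0000 0.0000 0.0000
40.3269 30.7877 19.9434 7.6154 0.0000 0.0000 0.0000 0.0000 0.0000 0.0000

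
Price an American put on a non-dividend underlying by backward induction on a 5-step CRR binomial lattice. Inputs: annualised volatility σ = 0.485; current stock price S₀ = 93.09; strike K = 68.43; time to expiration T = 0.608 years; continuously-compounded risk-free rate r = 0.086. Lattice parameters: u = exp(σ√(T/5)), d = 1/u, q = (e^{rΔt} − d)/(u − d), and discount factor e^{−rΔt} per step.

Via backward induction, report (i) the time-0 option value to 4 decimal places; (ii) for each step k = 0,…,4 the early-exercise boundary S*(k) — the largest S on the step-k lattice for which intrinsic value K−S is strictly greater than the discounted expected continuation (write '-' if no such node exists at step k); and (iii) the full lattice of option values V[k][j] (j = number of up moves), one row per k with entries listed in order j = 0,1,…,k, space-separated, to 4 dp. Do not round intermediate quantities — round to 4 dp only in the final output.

Δt=0.12160, u=1.18427, d=0.84440, q=0.48875, disc=e^(-rΔt)=0.98960
k=5 terminal: V=max(K-S,0) → 28.4675 12.3830 0.0000 0.0000 0.0000 0.0000
k=4: j=0 S=47.3263 intr=21.1037 cont=20.3918 V=21.1037[EX]; j=1 S=66.3747 intr=2.0553 cont=6.2649 V=6.2649[hold]; j=2 S=93.0900 intr=0.0000 cont=0.0000 V=0.0000[hold]; j=3 S=130.5580 intr=0.0000 cont=0.0000 V=0.0000[hold]; j=4 S=183.1065 intr=0.0000 cont=0.0000 V=0.0000[hold]  S*(4)=47.3263
k=3: j=0 S=56.0470 intr=12.3830 cont=13.7072 V=13.7072[hold]; j=1 S=78.6055 intr=0.0000 cont=3.1696 V=3.1696[hold]; j=2 S=110.2436 intr=0.0000 cont=0.0000 V=0.0000[hold]; j=3 S=154.6157 intr=0.0000 cont=0.0000 V=0.0000[hold]  S*(3)=-
k=2: j=0 S=66.3747 intr=2.0553 cont=8.4679 V=8.4679[hold]; j=1 S=93.0900 intr=0.0000 cont=1.6036 V=1.6036[hold]; j=2 S=130.5580 intr=0.0000 cont=0.0000 V=0.0000[hold]  S*(2)=-
k=1: j=0 S=78.6055 intr=0.0000 cont=5.0598 V=5.0598[hold]; j=1 S=110.2436 intr=0.0000 cont=0.8113 V=0.8113[hold]  S*(1)=-
k=0: j=0 S=93.0900 intr=0.0000 cont=2.9523 V=2.9523[hold]  S*(0)=-

price = 2.9523
boundary = - - - - 47.3263
tree:
2.9523
5.0598 0.8113
8.4679 1.6036 0.0000
13.7072 3.1696 0.0000 0.0000
21.1037 6.2649 0.0000 0.0000 0.0000
28.4675 12.3830 0.0000 0.0000 0.0000 0.0000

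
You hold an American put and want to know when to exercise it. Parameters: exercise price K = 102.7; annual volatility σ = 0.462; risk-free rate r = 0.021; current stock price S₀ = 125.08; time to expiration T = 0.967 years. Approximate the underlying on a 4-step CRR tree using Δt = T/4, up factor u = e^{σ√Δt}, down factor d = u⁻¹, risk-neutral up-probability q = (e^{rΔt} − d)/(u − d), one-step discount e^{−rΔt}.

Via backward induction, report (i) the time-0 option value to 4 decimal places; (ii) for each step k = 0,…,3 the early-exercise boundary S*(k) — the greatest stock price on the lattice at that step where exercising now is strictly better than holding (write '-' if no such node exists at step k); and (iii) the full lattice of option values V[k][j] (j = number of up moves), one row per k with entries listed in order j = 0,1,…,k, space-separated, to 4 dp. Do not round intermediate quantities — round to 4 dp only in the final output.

price = 11.3507
boundary = - - - 63.2746
tree:
11.3507
17.8143 3.7219
27.1110 6.8585 0.0000
39.4254 12.6382 0.0000 0.0000
52.2830 23.2887 0.0000 0.0000 0.0000

params: Δt=0.24175 u=1.25503 d=0.79680 q=0.45456 e^(-rΔt)=0.99494
t_4 payoffs: 52.2830 23.2887 0.0000 0.0000 0.0000
t_3: node(3,0) S=63.2746 payoff=39.4254 vs cont=38.9053 → 39.4254 [stop]  node(3,1) S=99.6633 payoff=3.0367 vs cont=12.6382 → 12.6382 [wait]  node(3,2) S=156.9787 payoff=0.0000 vs cont=0.0000 → 0.0000 [wait]  node(3,3) S=247.2557 payoff=0.0000 vs cont=0.0000 → 0.0000 [wait]  ⇒ S*(3)=63.2746
t_2: node(2,0) S=79.4113 payoff=23.2887 vs cont=27.1110 → 27.1110 [wait]  node(2,1) S=125.0800 payoff=0.0000 vs cont=6.8585 → 6.8585 [wait]  node(2,2) S=197.0124 payoff=0.0000 vs cont=0.0000 → 0.0000 [wait]  ⇒ S*(2)=-
t_1: node(1,0) S=99.6633 payoff=3.0367 vs cont=17.8143 → 17.8143 [wait]  node(1,1) S=156.9787 payoff=0.0000 vs cont=3.7219 → 3.7219 [wait]  ⇒ S*(1)=-
t_0: node(0,0) S=125.0800 payoff=0.0000 vs cont=11.3507 → 11.3507 [wait]  ⇒ S*(0)=-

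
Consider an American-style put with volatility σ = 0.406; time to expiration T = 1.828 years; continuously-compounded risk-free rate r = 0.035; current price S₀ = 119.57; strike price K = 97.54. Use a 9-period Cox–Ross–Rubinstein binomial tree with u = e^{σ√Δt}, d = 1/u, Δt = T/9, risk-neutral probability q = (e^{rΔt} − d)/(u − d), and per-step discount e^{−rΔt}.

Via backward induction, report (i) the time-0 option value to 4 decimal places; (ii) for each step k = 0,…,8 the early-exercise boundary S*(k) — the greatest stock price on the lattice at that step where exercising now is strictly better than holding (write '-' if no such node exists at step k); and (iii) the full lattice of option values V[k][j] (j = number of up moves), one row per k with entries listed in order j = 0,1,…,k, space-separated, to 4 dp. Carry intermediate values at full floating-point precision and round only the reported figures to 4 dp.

params: Δt=0.20311 u=1.20078 d=0.83279 q=0.47377 e^(-rΔt)=0.99292
t_9 payoffs: 74.5025 64.3226 49.6444 28.4800 0.0000 0.0000 0.0000 0.0000 0.0000 0.0000
t_8: node(8,0) S=27.6631 payoff=69.8769 vs cont=69.1860 → 69.8769 [stop]  node(8,1) S=39.8869 payoff=57.6531 vs cont=56.9621 → 57.6531 [stop]  node(8,2) S=57.5124 payoff=40.0276 vs cont=39.3367 → 40.0276 [stop]  node(8,3) S=82.9262 payoff=14.6138 vs cont=14.8809 → 14.8809 [wait]  node(8,4) S=119.5700 payoff=0.0000 vs cont=0.0000 → 0.0000 [wait]  node(8,5) S=172.4061 payoff=0.0000 vs cont=0.0000 → 0.0000 [wait]  node(8,6) S=248.5897 payoff=0.0000 vs cont=0.0000 → 0.0000 [wait]  node(8,7) S=358.4377 payoff=0.0000 vs cont=0.0000 → 0.0000 [wait]  node(8,8) S=516.8257 payoff=0.0000 vs cont=0.0000 → 0.0000 [wait]  ⇒ S*(8)=57.5124
t_7: node(7,0) S=33.2174 payoff=64.3226 vs cont=63.6317 → 64.3226 [stop]  node(7,1) S=47.8956 payoff=49.6444 vs cont=48.9534 → 49.6444 [stop]  node(7,2) S=69.0600 payoff=28.4800 vs cont=27.9147 → 28.4800 [stop]  node(7,3) S=99.5765 payoff=0.0000 vs cont=7.7753 → 7.7753 [wait]  node(7,4) S=143.5779 payoff=0.0000 vs cont=0.0000 → 0.0000 [wait]  node(7,5) S=207.0227 payoff=0.0000 vs cont=0.0000 → 0.0000 [wait]  node(7,6) S=298.5028 payoff=0.0000 vs cont=0.0000 → 0.0000 [wait]  node(7,7) S=430.4066 payoff=0.0000 vs cont=0.0000 → 0.0000 [wait]  ⇒ S*(7)=69.0600
t_6: node(6,0) S=39.8869 payoff=57.6531 vs cont=56.9621 → 57.6531 [stop]  node(6,1) S=57.5124 payoff=40.0276 vs cont=39.3367 → 40.0276 [stop]  node(6,2) S=82.9262 payoff=14.6138 vs cont=18.5385 → 18.5385 [wait]  node(6,3) S=119.5700 payoff=0.0000 vs cont=4.0626 → 4.0626 [wait]  node(6,4) S=172.4061 payoff=0.0000 vs cont=0.0000 → 0.0000 [wait]  node(6,5) S=248.5897 payoff=0.0000 vs cont=0.0000 → 0.0000 [wait]  node(6,6) S=358.4377 payoff=0.0000 vs cont=0.0000 → 0.0000 [wait]  ⇒ S*(6)=57.5124
t_5: node(5,0) S=47.8956 payoff=49.6444 vs cont=48.9534 → 49.6444 [stop]  node(5,1) S=69.0600 payoff=28.4800 vs cont=29.6353 → 29.6353 [wait]  node(5,2) S=99.5765 payoff=0.0000 vs cont=11.5975 → 11.5975 [wait]  node(5,3) S=143.5779 payoff=0.0000 vs cont=2.1227 → 2.1227 [wait]  node(5,4) S=207.0227 payoff=0.0000 vs cont=0.0000 → 0.0000 [wait]  node(5,5) S=298.5028 payoff=0.0000 vs cont=0.0000 → 0.0000 [wait]  ⇒ S*(5)=47.8956
t_4: node(4,0) S=57.5124 payoff=40.0276 vs cont=39.8801 → 40.0276 [stop]  node(4,1) S=82.9262 payoff=14.6138 vs cont=20.9401 → 20.9401 [wait]  node(4,2) S=119.5700 payoff=0.0000 vs cont=7.0583 → 7.0583 [wait]  node(4,3) S=172.4061 payoff=0.0000 vs cont=1.1091 → 1.1091 [wait]  node(4,4) S=248.5897 payoff=0.0000 vs cont=0.0000 → 0.0000 [wait]  ⇒ S*(4)=57.5124
t_3: node(3,0) S=69.0600 payoff=28.4800 vs cont=30.7651 → 30.7651 [wait]  node(3,1) S=99.5765 payoff=0.0000 vs cont=14.2616 → 14.2616 [wait]  node(3,2) S=143.5779 payoff=0.0000 vs cont=4.2097 → 4.2097 [wait]  node(3,3) S=207.0227 payoff=0.0000 vs cont=0.5795 → 0.5795 [wait]  ⇒ S*(3)=-
t_2: node(2,0) S=82.9262 payoff=14.6138 vs cont=22.7837 → 22.7837 [wait]  node(2,1) S=119.5700 payoff=0.0000 vs cont=9.4320 → 9.4320 [wait]  node(2,2) S=172.4061 payoff=0.0000 vs cont=2.4722 → 2.4722 [wait]  ⇒ S*(2)=-
t_1: node(1,0) S=99.5765 payoff=0.0000 vs cont=16.3415 → 16.3415 [wait]  node(1,1) S=143.5779 payoff=0.0000 vs cont=6.0912 → 6.0912 [wait]  ⇒ S*(1)=-
t_0: node(0,0) S=119.5700 payoff=0.0000 vs cont=11.4039 → 11.4039 [wait]  ⇒ S*(0)=-

price = 11.4039
boundary = - - - - 57.5124 47.8956 57.5124 69.0600 57.5124
tree:
11.4039
16.3415 6.0912
22.7837 9.4320 2.4722
30.7651 14.2616 4.2097 0.5795
40.0276 20.9401 7.0583 1.1091 0.0000
49.6444 29.6353 11.5975 2.1227 0.0000 0.0000
57.6531 40.0276 18.5385 4.0626 0.0000 0.0000 0.0000
64.3226 49.6444 28.4800 7.7753 0.0000 0.0000 0.0000 0.0000
69.8769 57.6531 40.0276 14.8809 0.0000 0.0000 0.0000 0.0000 0.0000
74.5025 64.3226 49.6444 28.4800 0.0000 0.0000 0.0000 0.0000 0.0000 0.0000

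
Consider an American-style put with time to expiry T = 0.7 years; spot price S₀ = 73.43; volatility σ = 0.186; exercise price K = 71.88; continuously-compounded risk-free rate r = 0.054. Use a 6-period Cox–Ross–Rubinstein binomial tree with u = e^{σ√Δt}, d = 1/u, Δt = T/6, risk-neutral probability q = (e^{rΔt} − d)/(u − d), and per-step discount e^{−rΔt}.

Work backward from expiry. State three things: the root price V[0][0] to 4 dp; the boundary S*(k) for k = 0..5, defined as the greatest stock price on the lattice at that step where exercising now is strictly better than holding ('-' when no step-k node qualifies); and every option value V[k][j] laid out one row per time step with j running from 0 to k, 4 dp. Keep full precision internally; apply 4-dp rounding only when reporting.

params: Δt=0.11667 u=1.06559 d=0.93844 q=0.53383 e^(-rΔt)=0.99372
t_6 payoffs: 21.7236 14.9280 7.2117 0.0000 0.0000 0.0000 0.0000
t_5: node(5,0) S=53.4463 payoff=18.4337 vs cont=17.9823 → 18.4337 [stop]  node(5,1) S=60.6876 payoff=11.1924 vs cont=10.7410 → 11.1924 [stop]  node(5,2) S=68.9100 payoff=2.9700 vs cont=3.3408 → 3.3408 [wait]  node(5,3) S=78.2465 payoff=0.0000 vs cont=0.0000 → 0.0000 [wait]  node(5,4) S=88.8479 payoff=0.0000 vs cont=0.0000 → 0.0000 [wait]  node(5,5) S=100.8857 payoff=0.0000 vs cont=0.0000 → 0.0000 [wait]  ⇒ S*(5)=60.6876
t_4: node(4,0) S=56.9520 payoff=14.9280 vs cont=14.4766 → 14.9280 [stop]  node(4,1) S=64.6683 payoff=7.2117 vs cont=6.9570 → 7.2117 [stop]  node(4,2) S=73.4300 payoff=0.0000 vs cont=1.5476 → 1.5476 [wait]  node(4,3) S=83.3789 payoff=0.0000 vs cont=0.0000 → 0.0000 [wait]  node(4,4) S=94.6757 payoff=0.0000 vs cont=0.0000 → 0.0000 [wait]  ⇒ S*(4)=64.6683
t_3: node(3,0) S=60.6876 payoff=11.1924 vs cont=10.7410 → 11.1924 [stop]  node(3,1) S=68.9100 payoff=2.9700 vs cont=4.1618 → 4.1618 [wait]  node(3,2) S=78.2465 payoff=0.0000 vs cont=0.7169 → 0.7169 [wait]  node(3,3) S=88.8479 payoff=0.0000 vs cont=0.0000 → 0.0000 [wait]  ⇒ S*(3)=60.6876
t_2: node(2,0) S=64.6683 payoff=7.2117 vs cont=7.3925 → 7.3925 [wait]  node(2,1) S=73.4300 payoff=0.0000 vs cont=2.3082 → 2.3082 [wait]  node(2,2) S=83.3789 payoff=0.0000 vs cont=0.3321 → 0.3321 [wait]  ⇒ S*(2)=-
t_1: node(1,0) S=68.9100 payoff=2.9700 vs cont=4.6490 → 4.6490 [wait]  node(1,1) S=78.2465 payoff=0.0000 vs cont=1.2455 → 1.2455 [wait]  ⇒ S*(1)=-
t_0: node(0,0) S=73.4300 payoff=0.0000 vs cont=2.8143 → 2.8143 [wait]  ⇒ S*(0)=-

price = 2.8143
boundary = - - - 60.6876 64.6683 60.6876
tree:
2.8143
4.6490 1.2455
7.3925 2.3082 0.3321
11.1924 4.1618 0.7169 0.0000
14.9280 7.2117 1.5476 0.0000 0.0000
18.4337 11.1924 3.3408 0.0000 0.0000 0.0000
21.7236 14.9280 7.2117 0.0000 0.0000 0.0000 0.0000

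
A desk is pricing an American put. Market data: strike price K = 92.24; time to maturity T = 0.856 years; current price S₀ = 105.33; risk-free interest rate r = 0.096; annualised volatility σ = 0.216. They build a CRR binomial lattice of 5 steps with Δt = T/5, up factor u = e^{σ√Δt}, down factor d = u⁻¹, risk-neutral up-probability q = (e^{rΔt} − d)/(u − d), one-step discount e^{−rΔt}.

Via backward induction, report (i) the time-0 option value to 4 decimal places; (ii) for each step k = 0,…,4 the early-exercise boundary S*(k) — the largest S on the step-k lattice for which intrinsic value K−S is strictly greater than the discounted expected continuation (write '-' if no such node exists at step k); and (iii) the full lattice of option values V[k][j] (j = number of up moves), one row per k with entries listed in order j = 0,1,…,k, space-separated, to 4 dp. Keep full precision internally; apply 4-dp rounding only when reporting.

params: Δt=0.17120 u=1.09349 d=0.91450 q=0.57026 e^(-rΔt)=0.98370
t_5 payoffs: 24.8677 11.6818 0.0000 0.0000 0.0000 0.0000
t_4: node(4,0) S=73.6708 payoff=18.5692 vs cont=17.0656 → 18.5692 [stop]  node(4,1) S=88.0894 payoff=4.1506 vs cont=4.9384 → 4.9384 [wait]  node(4,2) S=105.3300 payoff=0.0000 vs cont=0.0000 → 0.0000 [wait]  node(4,3) S=125.9448 payoff=0.0000 vs cont=0.0000 → 0.0000 [wait]  node(4,4) S=150.5943 payoff=0.0000 vs cont=0.0000 → 0.0000 [wait]  ⇒ S*(4)=73.6708
t_3: node(3,0) S=80.5582 payoff=11.6818 vs cont=10.6201 → 11.6818 [stop]  node(3,1) S=96.3248 payoff=0.0000 vs cont=2.0876 → 2.0876 [wait]  node(3,2) S=115.1771 payoff=0.0000 vs cont=0.0000 → 0.0000 [wait]  node(3,3) S=137.7192 payoff=0.0000 vs cont=0.0000 → 0.0000 [wait]  ⇒ S*(3)=80.5582
t_2: node(2,0) S=88.0894 payoff=4.1506 vs cont=6.1094 → 6.1094 [wait]  node(2,1) S=105.3300 payoff=0.0000 vs cont=0.8825 → 0.8825 [wait]  node(2,2) S=125.9448 payoff=0.0000 vs cont=0.0000 → 0.0000 [wait]  ⇒ S*(2)=-
t_1: node(1,0) S=96.3248 payoff=0.0000 vs cont=3.0778 → 3.0778 [wait]  node(1,1) S=115.1771 payoff=0.0000 vs cont=0.3731 → 0.3731 [wait]  ⇒ S*(1)=-
t_0: node(0,0) S=105.3300 payoff=0.0000 vs cont=1.5104 → 1.5104 [wait]  ⇒ S*(0)=-

price = 1.5104
boundary = - - - 80.5582 73.6708
tree:
1.5104
3.0778 0.3731
6.1094 0.8825 0.0000
11.6818 2.0876 0.0000 0.0000
18.5692 4.9384 0.0000 0.0000 0.0000
24.8677 11.6818 0.0000 0.0000 0.0000 0.0000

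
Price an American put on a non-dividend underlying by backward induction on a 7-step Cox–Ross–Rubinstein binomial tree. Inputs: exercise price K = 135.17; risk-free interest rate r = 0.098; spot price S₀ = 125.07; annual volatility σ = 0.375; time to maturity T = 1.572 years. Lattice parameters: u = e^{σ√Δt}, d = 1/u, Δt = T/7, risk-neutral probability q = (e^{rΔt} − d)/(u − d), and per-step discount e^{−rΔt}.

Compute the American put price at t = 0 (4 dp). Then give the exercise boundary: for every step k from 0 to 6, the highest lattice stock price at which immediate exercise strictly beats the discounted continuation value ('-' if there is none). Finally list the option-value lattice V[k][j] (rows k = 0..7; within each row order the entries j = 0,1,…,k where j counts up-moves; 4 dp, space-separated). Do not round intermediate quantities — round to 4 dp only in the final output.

price = 21.4753
boundary = - - 87.6592 73.3871 87.6592 104.7069 87.6592
tree:
21.4753
32.4803 12.1563
47.5108 19.8881 5.4833
61.7829 31.4206 10.0101 1.5061
73.7314 47.5108 17.7966 3.1939 0.0000
83.7344 61.7829 30.4631 6.7734 0.0000 0.0000
92.1088 73.7314 47.5108 14.3645 0.0000 0.0000 0.0000
99.1198 83.7344 61.7829 30.4631 0.0000 0.0000 0.0000 0.0000

Δt=0.22457  u=1.19448  d=0.83719  q=0.51797  discount=0.97823
step 7 (expiry): payoffs max(K−S,0) = 99.1198 83.7344 61.7829 30.4631 0.0000 0.0000 0.0000 0.0000
step 6: (k=6,j=0): S=43.0612, (K−S)⁺=92.1088, hold=89.1665 ⇒ V=92.1088 exercise | (k=6,j=1): S=61.4386, (K−S)⁺=73.7314, hold=70.7890 ⇒ V=73.7314 exercise | (k=6,j=2): S=87.6592, (K−S)⁺=47.5108, hold=44.5685 ⇒ V=47.5108 exercise | (k=6,j=3): S=125.0700, (K−S)⁺=10.1000, hold=14.3645 ⇒ V=14.3645 continue | (k=6,j=4): S=178.4469, (K−S)⁺=0.0000, hold=0.0000 ⇒ V=0.0000 continue | (k=6,j=5): S=254.6037, (K−S)⁺=0.0000, hold=0.0000 ⇒ V=0.0000 continue | (k=6,j=6): S=363.2624, (K−S)⁺=0.0000, hold=0.0000 ⇒ V=0.0000 continue  boundary S*=87.6592
step 5: (k=5,j=0): S=51.4356, (K−S)⁺=83.7344, hold=80.7921 ⇒ V=83.7344 exercise | (k=5,j=1): S=73.3871, (K−S)⁺=61.7829, hold=58.8406 ⇒ V=61.7829 exercise | (k=5,j=2): S=104.7069, (K−S)⁺=30.4631, hold=29.6816 ⇒ V=30.4631 exercise | (k=5,j=3): S=149.3933, (K−S)⁺=0.0000, hold=6.7734 ⇒ V=6.7734 continue | (k=5,j=4): S=213.1507, (K−S)⁺=0.0000, hold=0.0000 ⇒ V=0.0000 continue | (k=5,j=5): S=304.1183, (K−S)⁺=0.0000, hold=0.0000 ⇒ V=0.0000 continue  boundary S*=104.7069
step 4: (k=4,j=0): S=61.4386, (K−S)⁺=73.7314, hold=70.7890 ⇒ V=73.7314 exercise | (k=4,j=1): S=87.6592, (K−S)⁺=47.5108, hold=44.5685 ⇒ V=47.5108 exercise | (k=4,j=2): S=125.0700, (K−S)⁺=10.1000, hold=17.7966 ⇒ V=17.7966 continue | (k=4,j=3): S=178.4469, (K−S)⁺=0.0000, hold=3.1939 ⇒ V=3.1939 continue | (k=4,j=4): S=254.6037, (K−S)⁺=0.0000, hold=0.0000 ⇒ V=0.0000 continue  boundary S*=87.6592
step 3: (k=3,j=0): S=73.3871, (K−S)⁺=61.7829, hold=58.8406 ⇒ V=61.7829 exercise | (k=3,j=1): S=104.7069, (K−S)⁺=30.4631, hold=31.4206 ⇒ V=31.4206 continue | (k=3,j=2): S=149.3933, (K−S)⁺=0.0000, hold=10.0101 ⇒ V=10.0101 continue | (k=3,j=3): S=213.1507, (K−S)⁺=0.0000, hold=1.5061 ⇒ V=1.5061 continue  boundary S*=73.3871
step 2: (k=2,j=0): S=87.6592, (K−S)⁺=47.5108, hold=45.0536 ⇒ V=47.5108 exercise | (k=2,j=1): S=125.0700, (K−S)⁺=10.1000, hold=19.8881 ⇒ V=19.8881 continue | (k=2,j=2): S=178.4469, (K−S)⁺=0.0000, hold=5.4833 ⇒ V=5.4833 continue  boundary S*=87.6592
step 1: (k=1,j=0): S=104.7069, (K−S)⁺=30.4631, hold=32.4803 ⇒ V=32.4803 continue | (k=1,j=1): S=149.3933, (K−S)⁺=0.0000, hold=12.1563 ⇒ V=12.1563 continue  boundary S*=-
step 0: (k=0,j=0): S=125.0700, (K−S)⁺=10.1000, hold=21.4753 ⇒ V=21.4753 continue  boundary S*=-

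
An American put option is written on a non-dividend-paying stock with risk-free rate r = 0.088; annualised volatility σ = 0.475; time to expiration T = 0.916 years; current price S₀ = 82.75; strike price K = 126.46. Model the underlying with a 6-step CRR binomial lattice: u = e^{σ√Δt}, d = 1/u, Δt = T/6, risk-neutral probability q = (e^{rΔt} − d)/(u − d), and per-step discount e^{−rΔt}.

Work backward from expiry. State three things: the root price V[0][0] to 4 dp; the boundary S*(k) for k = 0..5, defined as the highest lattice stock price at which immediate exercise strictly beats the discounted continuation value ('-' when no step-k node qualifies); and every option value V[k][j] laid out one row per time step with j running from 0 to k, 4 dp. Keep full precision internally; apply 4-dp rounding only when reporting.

price = 44.0762
boundary = - 68.7330 82.7500 68.7330 82.7500 99.6256
tree:
44.0762
57.7270 31.0829
69.3697 43.7100 18.7966
79.0402 57.7270 29.2908 8.3913
87.0726 69.3697 43.7100 15.0894 1.6505
93.7445 79.0402 57.7270 26.8344 3.2797 0.0000
99.2861 87.0726 69.3697 43.7100 6.5174 0.0000 0.0000

params: Δt=0.15267 u=1.20393 d=0.83061 q=0.48996 e^(-rΔt)=0.98666
t_6 payoffs: 99.2861 87.0726 69.3697 43.7100 6.5174 0.0000 0.0000
t_5: node(5,0) S=32.7155 payoff=93.7445 vs cont=92.0569 → 93.7445 [stop]  node(5,1) S=47.4198 payoff=79.0402 vs cont=77.3526 → 79.0402 [stop]  node(5,2) S=68.7330 payoff=57.7270 vs cont=56.0394 → 57.7270 [stop]  node(5,3) S=99.6256 payoff=26.8344 vs cont=25.1469 → 26.8344 [stop]  node(5,4) S=144.4030 payoff=0.0000 vs cont=3.2797 → 3.2797 [wait]  node(5,5) S=209.3061 payoff=0.0000 vs cont=0.0000 → 0.0000 [wait]  ⇒ S*(5)=99.6256
t_4: node(4,0) S=39.3874 payoff=87.0726 vs cont=85.3851 → 87.0726 [stop]  node(4,1) S=57.0903 payoff=69.3697 vs cont=67.6821 → 69.3697 [stop]  node(4,2) S=82.7500 payoff=43.7100 vs cont=42.0224 → 43.7100 [stop]  node(4,3) S=119.9426 payoff=6.5174 vs cont=15.0894 → 15.0894 [wait]  node(4,4) S=173.8518 payoff=0.0000 vs cont=1.6505 → 1.6505 [wait]  ⇒ S*(4)=82.7500
t_3: node(3,0) S=47.4198 payoff=79.0402 vs cont=77.3526 → 79.0402 [stop]  node(3,1) S=68.7330 payoff=57.7270 vs cont=56.0394 → 57.7270 [stop]  node(3,2) S=99.6256 payoff=26.8344 vs cont=29.2908 → 29.2908 [wait]  node(3,3) S=144.4030 payoff=0.0000 vs cont=8.3913 → 8.3913 [wait]  ⇒ S*(3)=68.7330
t_2: node(2,0) S=57.0903 payoff=69.3697 vs cont=67.6821 → 69.3697 [stop]  node(2,1) S=82.7500 payoff=43.7100 vs cont=43.2099 → 43.7100 [stop]  node(2,2) S=119.9426 payoff=6.5174 vs cont=18.7966 → 18.7966 [wait]  ⇒ S*(2)=82.7500
t_1: node(1,0) S=68.7330 payoff=57.7270 vs cont=56.0394 → 57.7270 [stop]  node(1,1) S=99.6256 payoff=26.8344 vs cont=31.0829 → 31.0829 [wait]  ⇒ S*(1)=68.7330
t_0: node(0,0) S=82.7500 payoff=43.7100 vs cont=44.0762 → 44.0762 [wait]  ⇒ S*(0)=-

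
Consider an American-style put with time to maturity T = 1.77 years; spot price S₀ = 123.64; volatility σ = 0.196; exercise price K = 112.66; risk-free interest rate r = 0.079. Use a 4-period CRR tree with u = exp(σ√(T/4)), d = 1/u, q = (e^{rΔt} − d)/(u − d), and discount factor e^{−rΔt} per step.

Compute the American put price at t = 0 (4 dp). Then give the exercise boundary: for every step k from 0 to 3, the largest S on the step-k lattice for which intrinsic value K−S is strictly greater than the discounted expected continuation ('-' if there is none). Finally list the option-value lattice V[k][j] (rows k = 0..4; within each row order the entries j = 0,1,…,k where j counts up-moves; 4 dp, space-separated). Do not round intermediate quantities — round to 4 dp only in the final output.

Δt=0.44250, u=1.13926, d=0.87776, q=0.60350, disc=e^(-rΔt)=0.96565
k=4 terminal: V=max(K-S,0) → 39.2653 17.3997 0.0000 0.0000 0.0000
k=3: j=0 S=83.6158 intr=29.0442 cont=25.1739 V=29.0442[EX]; j=1 S=108.5264 intr=4.1336 cont=6.6621 V=6.6621[hold]; j=2 S=140.8583 intr=0.0000 cont=0.0000 V=0.0000[hold]; j=3 S=182.8225 intr=0.0000 cont=0.0000 V=0.0000[hold]  S*(3)=83.6158
k=2: j=0 S=95.2603 intr=17.3997 cont=15.0029 V=17.3997[EX]; j=1 S=123.6400 intr=0.0000 cont=2.5508 V=2.5508[hold]; j=2 S=160.4745 intr=0.0000 cont=0.0000 V=0.0000[hold]  S*(2)=95.2603
k=1: j=0 S=108.5264 intr=4.1336 cont=8.1486 V=8.1486[hold]; j=1 S=140.8583 intr=0.0000 cont=0.9767 V=0.9767[hold]  S*(1)=-
k=0: j=0 S=123.6400 intr=0.0000 cont=3.6891 V=3.6891[hold]  S*(0)=-

price = 3.6891
boundary = - - 95.2603 83.6158
tree:
3.6891
8.1486 0.9767
17.3997 2.5508 0.0000
29.0442 6.6621 0.0000 0.0000
39.2653 17.3997 0.0000 0.0000 0.0000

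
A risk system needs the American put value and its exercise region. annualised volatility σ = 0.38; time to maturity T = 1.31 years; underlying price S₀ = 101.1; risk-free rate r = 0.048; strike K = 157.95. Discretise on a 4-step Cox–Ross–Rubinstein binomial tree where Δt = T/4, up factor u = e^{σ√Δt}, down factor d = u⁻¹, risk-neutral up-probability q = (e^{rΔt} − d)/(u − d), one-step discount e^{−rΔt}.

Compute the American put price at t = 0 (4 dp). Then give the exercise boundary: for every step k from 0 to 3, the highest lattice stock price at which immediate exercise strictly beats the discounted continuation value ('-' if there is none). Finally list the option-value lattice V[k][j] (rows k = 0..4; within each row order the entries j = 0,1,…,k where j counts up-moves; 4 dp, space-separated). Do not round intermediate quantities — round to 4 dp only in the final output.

params: Δt=0.32750 u=1.24292 d=0.80456 q=0.48199 e^(-rΔt)=0.98440
t_4 payoffs: 115.5881 92.5070 56.8500 1.7652 0.0000
t_3: node(3,0) S=52.6526 payoff=105.2974 vs cont=102.8339 → 105.2974 [stop]  node(3,1) S=81.3406 payoff=76.6094 vs cont=74.1458 → 76.6094 [stop]  node(3,2) S=125.6594 payoff=32.2906 vs cont=29.8270 → 32.2906 [stop]  node(3,3) S=194.1255 payoff=0.0000 vs cont=0.9001 → 0.9001 [wait]  ⇒ S*(3)=125.6594
t_2: node(2,0) S=65.4430 payoff=92.5070 vs cont=90.0434 → 92.5070 [stop]  node(2,1) S=101.1000 payoff=56.8500 vs cont=54.3864 → 56.8500 [stop]  node(2,2) S=156.1848 payoff=1.7652 vs cont=16.8930 → 16.8930 [wait]  ⇒ S*(2)=101.1000
t_1: node(1,0) S=81.3406 payoff=76.6094 vs cont=74.1458 → 76.6094 [stop]  node(1,1) S=125.6594 payoff=32.2906 vs cont=37.0048 → 37.0048 [wait]  ⇒ S*(1)=81.3406
t_0: node(0,0) S=101.1000 payoff=56.8500 vs cont=56.6232 → 56.8500 [stop]  ⇒ S*(0)=101.1000

price = 56.8500
boundary = 101.1000 81.3406 101.1000 125.6594
tree:
56.8500
76.6094 37.0048
92.5070 56.8500 16.8930
105.2974 76.6094 32.2906 0.9001
115.5881 92.5070 56.8500 1.7652 0.0000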